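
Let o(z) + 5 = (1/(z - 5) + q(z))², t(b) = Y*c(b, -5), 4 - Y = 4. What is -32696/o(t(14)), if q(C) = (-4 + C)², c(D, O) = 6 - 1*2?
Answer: -204350/1529 ≈ -133.65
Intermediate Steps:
c(D, O) = 4 (c(D, O) = 6 - 2 = 4)
Y = 0 (Y = 4 - 1*4 = 4 - 4 = 0)
t(b) = 0 (t(b) = 0*4 = 0)
o(z) = -5 + (1/(-5 + z) + (-4 + z)²)² (o(z) = -5 + (1/(z - 5) + (-4 + z)²)² = -5 + (1/(-5 + z) + (-4 + z)²)²)
-32696/o(t(14)) = -32696/(-5 + (1 - 5*(-4 + 0)² + 0*(-4 + 0)²)²/(-5 + 0)²) = -32696/(-5 + (1 - 5*(-4)² + 0*(-4)²)²/(-5)²) = -32696/(-5 + (1 - 5*16 + 0*16)²/25) = -32696/(-5 + (1 - 80 + 0)²/25) = -32696/(-5 + (1/25)*(-79)²) = -32696/(-5 + (1/25)*6241) = -32696/(-5 + 6241/25) = -32696/6116/25 = -32696*25/6116 = -204350/1529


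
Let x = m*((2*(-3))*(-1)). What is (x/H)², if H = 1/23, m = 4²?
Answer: 4875264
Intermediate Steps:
m = 16
H = 1/23 ≈ 0.043478
x = 96 (x = 16*((2*(-3))*(-1)) = 16*(-6*(-1)) = 16*6 = 96)
(x/H)² = (96/(1/23))² = (96*23)² = 2208² = 4875264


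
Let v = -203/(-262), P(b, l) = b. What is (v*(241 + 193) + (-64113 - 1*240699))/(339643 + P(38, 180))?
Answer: -39886321/44498211 ≈ -0.89636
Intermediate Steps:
v = 203/262 (v = -203*(-1/262) = 203/262 ≈ 0.77481)
(v*(241 + 193) + (-64113 - 1*240699))/(339643 + P(38, 180)) = (203*(241 + 193)/262 + (-64113 - 1*240699))/(339643 + 38) = ((203/262)*434 + (-64113 - 240699))/339681 = (44051/131 - 304812)*(1/339681) = -39886321/131*1/339681 = -39886321/44498211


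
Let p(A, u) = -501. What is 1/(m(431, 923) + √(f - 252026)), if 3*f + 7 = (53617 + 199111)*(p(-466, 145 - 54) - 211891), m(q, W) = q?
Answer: 431/17892906248 - I*√17892720487/17892906248 ≈ 2.4088e-8 - 7.4758e-6*I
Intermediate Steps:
f = -17892468461 (f = -7/3 + ((53617 + 199111)*(-501 - 211891))/3 = -7/3 + (252728*(-212392))/3 = -7/3 + (⅓)*(-53677405376) = -7/3 - 53677405376/3 = -17892468461)
1/(m(431, 923) + √(f - 252026)) = 1/(431 + √(-17892468461 - 252026)) = 1/(431 + √(-17892720487)) = 1/(431 + I*√17892720487)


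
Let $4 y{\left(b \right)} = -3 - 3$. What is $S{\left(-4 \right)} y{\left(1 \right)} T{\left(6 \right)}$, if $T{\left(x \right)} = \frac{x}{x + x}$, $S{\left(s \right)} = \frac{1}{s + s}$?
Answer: $\frac{3}{32} \approx 0.09375$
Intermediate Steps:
$S{\left(s \right)} = \frac{1}{2 s}$
$y{\left(b \right)} = - \frac{3}{2}$ ($y{\left(b \right)} = \frac{-3 - 3}{4} = \frac{1}{4} \left(-6\right) = - \frac{3}{2}$)
$T{\left(x \right)} = \frac{1}{2}$ ($T{\left(x \right)} = \frac{x}{2 x} = \frac{1}{2 x} x = \frac{1}{2}$)
$S{\left(-4 \right)} y{\left(1 \right)} T{\left(6 \right)} = \frac{1}{2 \left(-4\right)} \left(- \frac{3}{2}\right) \frac{1}{2} = \frac{1}{2} \left(- \frac{1}{4}\right) \left(- \frac{3}{2}\right) \frac{1}{2} = \left(- \frac{1}{8}\right) \left(- \frac{3}{2}\right) \frac{1}{2} = \frac{3}{16} \cdot \frac{1}{2} = \frac{3}{32}$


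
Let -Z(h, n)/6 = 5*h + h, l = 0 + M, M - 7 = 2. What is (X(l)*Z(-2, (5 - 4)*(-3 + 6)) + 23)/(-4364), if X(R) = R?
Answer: -671/4364 ≈ -0.15376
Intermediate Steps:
M = 9 (M = 7 + 2 = 9)
l = 9 (l = 0 + 9 = 9)
Z(h, n) = -36*h (Z(h, n) = -6*(5*h + h) = -36*h)
(X(l)*Z(-2, (5 - 4)*(-3 + 6)) + 23)/(-4364) = (9*(-36*(-2)) + 23)/(-4364) = (9*72 + 23)*(-1/4364) = (648 + 23)*(-1/4364) = 671*(-1/4364) = -671/4364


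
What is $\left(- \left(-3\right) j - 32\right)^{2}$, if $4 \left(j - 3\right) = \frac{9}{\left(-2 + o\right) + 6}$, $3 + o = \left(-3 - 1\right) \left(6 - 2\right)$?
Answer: $\frac{219961}{400} \approx 549.9$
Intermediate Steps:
$o = -19$ ($o = -3 + \left(-3 - 1\right) \left(6 - 2\right) = -3 - 16 = -19$)
$j = \frac{57}{20}$ ($j = 3 + \frac{9 \frac{1}{\left(-2 - 19\right) + 6}}{4} = 3 + \frac{9 \frac{1}{-21 + 6}}{4} = 3 + \frac{9 \frac{1}{-15}}{4} = 3 + \frac{9 \left(- \frac{1}{15}\right)}{4} = 3 + \frac{1}{4} \left(- \frac{3}{5}\right) = 3 - \frac{3}{20} = \frac{57}{20} \approx 2.85$)
$\left(- \left(-3\right) j - 32\right)^{2} = \left(- \frac{\left(-3\right) 57}{20} - 32\right)^{2} = \left(\left(-1\right) \left(- \frac{171}{20}\right) - 32\right)^{2} = \left(\frac{171}{20} - 32\right)^{2} = \left(- \frac{469}{20}\right)^{2} = \frac{219961}{400}$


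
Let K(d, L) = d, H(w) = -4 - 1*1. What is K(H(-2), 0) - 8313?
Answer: -8318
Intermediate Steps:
H(w) = -5 (H(w) = -4 - 1 = -5)
K(H(-2), 0) - 8313 = -5 - 8313 = -8318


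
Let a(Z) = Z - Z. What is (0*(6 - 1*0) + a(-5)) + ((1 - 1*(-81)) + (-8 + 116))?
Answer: 190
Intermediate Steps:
a(Z) = 0
(0*(6 - 1*0) + a(-5)) + ((1 - 1*(-81)) + (-8 + 116)) = (0*(6 - 1*0) + 0) + ((1 - 1*(-81)) + (-8 + 116)) = (0*(6 + 0) + 0) + ((1 + 81) + 108) = (0*6 + 0) + (82 + 108) = (0 + 0) + 190 = 0 + 190 = 190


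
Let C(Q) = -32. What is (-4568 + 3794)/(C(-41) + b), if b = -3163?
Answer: 86/355 ≈ 0.24225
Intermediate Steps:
(-4568 + 3794)/(C(-41) + b) = (-4568 + 3794)/(-32 - 3163) = -774/(-3195) = -774*(-1/3195) = 86/355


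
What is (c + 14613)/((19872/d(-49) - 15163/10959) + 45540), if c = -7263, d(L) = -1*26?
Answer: 80548650/490681649 ≈ 0.16416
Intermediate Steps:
d(L) = -26
(c + 14613)/((19872/d(-49) - 15163/10959) + 45540) = (-7263 + 14613)/((19872/(-26) - 15163/10959) + 45540) = 7350/((19872*(-1/26) - 15163*1/10959) + 45540) = 7350/((-9936/13 - 15163/10959) + 45540) = 7350/(-8391211/10959 + 45540) = 7350/(490681649/10959) = 7350*(10959/490681649) = 80548650/490681649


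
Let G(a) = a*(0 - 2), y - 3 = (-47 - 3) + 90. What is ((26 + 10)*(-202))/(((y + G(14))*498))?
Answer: -404/415 ≈ -0.97349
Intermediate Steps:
y = 43 (y = 3 + ((-47 - 3) + 90) = 3 + (-50 + 90) = 3 + 40 = 43)
G(a) = -2*a (G(a) = a*(-2) = -2*a)
((26 + 10)*(-202))/(((y + G(14))*498)) = ((26 + 10)*(-202))/(((43 - 2*14)*498)) = (36*(-202))/(((43 - 28)*498)) = -7272/(15*498) = -7272/7470 = -7272*1/7470 = -404/415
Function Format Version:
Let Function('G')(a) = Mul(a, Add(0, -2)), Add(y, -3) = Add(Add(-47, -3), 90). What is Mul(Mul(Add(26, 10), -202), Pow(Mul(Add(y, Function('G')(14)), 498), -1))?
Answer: Rational(-404, 415) ≈ -0.97349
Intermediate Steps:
y = 43 (y = Add(3, Add(Add(-47, -3), 90)) = Add(3, Add(-50, 90)) = Add(3, 40) = 43)
Function('G')(a) = Mul(-2, a) (Function('G')(a) = Mul(a, -2) = Mul(-2, a))
Mul(Mul(Add(26, 10), -202), Pow(Mul(Add(y, Function('G')(14)), 498), -1)) = Mul(Mul(Add(26, 10), -202), Pow(Mul(Add(43, Mul(-2, 14)), 498), -1)) = Mul(Mul(36, -202), Pow(Mul(Add(43, -28), 498), -1)) = Mul(-7272, Pow(Mul(15, 498), -1)) = Mul(-7272, Pow(7470, -1)) = Mul(-7272, Rational(1, 7470)) = Rational(-404, 415)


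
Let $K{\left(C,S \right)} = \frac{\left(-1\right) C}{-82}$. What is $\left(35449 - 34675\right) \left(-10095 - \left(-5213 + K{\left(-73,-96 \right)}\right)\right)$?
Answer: $- \frac{154897137}{41} \approx -3.778 \cdot 10^{6}$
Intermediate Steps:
$K{\left(C,S \right)} = \frac{C}{82}$ ($K{\left(C,S \right)} = - C \left(- \frac{1}{82}\right) = \frac{C}{82}$)
$\left(35449 - 34675\right) \left(-10095 - \left(-5213 + K{\left(-73,-96 \right)}\right)\right) = \left(35449 - 34675\right) \left(-10095 + \left(5213 - \frac{1}{82} \left(-73\right)\right)\right) = 774 \left(-10095 + \left(5213 - - \frac{73}{82}\right)\right) = 774 \left(-10095 + \left(5213 + \frac{73}{82}\right)\right) = 774 \left(-10095 + \frac{427539}{82}\right) = 774 \left(- \frac{400251}{82}\right) = - \frac{154897137}{41}$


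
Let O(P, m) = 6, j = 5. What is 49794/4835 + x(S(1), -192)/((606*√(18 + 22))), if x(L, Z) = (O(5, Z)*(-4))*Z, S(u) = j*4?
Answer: 49794/4835 + 192*√10/505 ≈ 11.501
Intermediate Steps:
S(u) = 20 (S(u) = 5*4 = 20)
x(L, Z) = -24*Z (x(L, Z) = (6*(-4))*Z = -24*Z)
49794/4835 + x(S(1), -192)/((606*√(18 + 22))) = 49794/4835 + (-24*(-192))/((606*√(18 + 22))) = 49794*(1/4835) + 4608/((606*√40)) = 49794/4835 + 4608/((606*(2*√10))) = 49794/4835 + 4608/((1212*√10)) = 49794/4835 + 4608*(√10/12120) = 49794/4835 + 192*√10/505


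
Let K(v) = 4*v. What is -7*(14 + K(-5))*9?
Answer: 378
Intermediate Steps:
-7*(14 + K(-5))*9 = -7*(14 + 4*(-5))*9 = -7*(14 - 20)*9 = -7*(-6)*9 = 42*9 = 378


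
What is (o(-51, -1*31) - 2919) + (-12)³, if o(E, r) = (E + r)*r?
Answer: -2105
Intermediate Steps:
o(E, r) = r*(E + r)
(o(-51, -1*31) - 2919) + (-12)³ = ((-1*31)*(-51 - 1*31) - 2919) + (-12)³ = (-31*(-51 - 31) - 2919) - 1728 = (-31*(-82) - 2919) - 1728 = (2542 - 2919) - 1728 = -377 - 1728 = -2105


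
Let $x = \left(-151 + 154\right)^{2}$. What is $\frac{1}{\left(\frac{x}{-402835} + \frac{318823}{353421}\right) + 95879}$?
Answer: $\frac{142370348535}{13650455077069681} \approx 1.043 \cdot 10^{-5}$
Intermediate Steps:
$x = 9$ ($x = 3^{2} = 9$)
$\frac{1}{\left(\frac{x}{-402835} + \frac{318823}{353421}\right) + 95879} = \frac{1}{\left(\frac{9}{-402835} + \frac{318823}{353421}\right) + 95879} = \frac{1}{\left(9 \left(- \frac{1}{402835}\right) + 318823 \cdot \frac{1}{353421}\right) + 95879} = \frac{1}{\left(- \frac{9}{402835} + \frac{318823}{353421}\right) + 95879} = \frac{1}{\frac{128429882416}{142370348535} + 95879} = \frac{1}{\frac{13650455077069681}{142370348535}} = \frac{142370348535}{13650455077069681}$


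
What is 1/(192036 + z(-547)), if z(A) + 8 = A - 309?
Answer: 1/191172 ≈ 5.2309e-6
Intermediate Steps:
z(A) = -317 + A (z(A) = -8 + (A - 309) = -8 + (-309 + A) = -317 + A)
1/(192036 + z(-547)) = 1/(192036 + (-317 - 547)) = 1/(192036 - 864) = 1/191172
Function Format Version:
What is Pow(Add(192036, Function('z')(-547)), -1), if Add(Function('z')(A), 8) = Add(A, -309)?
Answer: Rational(1, 191172) ≈ 5.2309e-6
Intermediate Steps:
Function('z')(A) = Add(-317, A) (Function('z')(A) = Add(-8, Add(A, -309)) = Add(-8, Add(-309, A)) = Add(-317, A))
Pow(Add(192036, Function('z')(-547)), -1) = Pow(Add(192036, Add(-317, -547)), -1) = Pow(Add(192036, -864), -1) = Pow(191172, -1) = Rational(1, 191172)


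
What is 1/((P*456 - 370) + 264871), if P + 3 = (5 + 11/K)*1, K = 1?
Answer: 1/270429 ≈ 3.6978e-6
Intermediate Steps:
P = 13 (P = -3 + (5 + 11/1)*1 = -3 + (5 + 11*1)*1 = -3 + (5 + 11)*1 = -3 + 16*1 = -3 + 16 = 13)
1/((P*456 - 370) + 264871) = 1/((13*456 - 370) + 264871) = 1/((5928 - 370) + 264871) = 1/(5558 + 264871) = 1/270429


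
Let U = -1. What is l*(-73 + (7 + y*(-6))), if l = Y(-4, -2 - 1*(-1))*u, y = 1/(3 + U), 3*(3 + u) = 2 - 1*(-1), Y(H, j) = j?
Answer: -138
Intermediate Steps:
u = -2 (u = -3 + (2 - 1*(-1))/3 = -3 + (2 + 1)/3 = -3 + (⅓)*3 = -3 + 1 = -2)
y = ½ (y = 1/(3 - 1) = 1/2 = ½ ≈ 0.50000)
l = 2 (l = (-2 - 1*(-1))*(-2) = (-2 + 1)*(-2) = -1*(-2) = 2)
l*(-73 + (7 + y*(-6))) = 2*(-73 + (7 + (½)*(-6))) = 2*(-73 + (7 - 3)) = 2*(-73 + 4) = 2*(-69) = -138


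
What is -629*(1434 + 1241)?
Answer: -1682575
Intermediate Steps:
-629*(1434 + 1241) = -629*2675 = -1682575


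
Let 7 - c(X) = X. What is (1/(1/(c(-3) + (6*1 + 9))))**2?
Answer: 625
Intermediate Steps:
c(X) = 7 - X
(1/(1/(c(-3) + (6*1 + 9))))**2 = (1/(1/((7 - 1*(-3)) + (6*1 + 9))))**2 = (1/(1/((7 + 3) + (6 + 9))))**2 = (1/(1/(10 + 15)))**2 = (1/(1/25))**2 = 25**2 = 625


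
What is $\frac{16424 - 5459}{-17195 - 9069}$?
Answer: $- \frac{10965}{26264} \approx -0.41749$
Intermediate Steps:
$\frac{16424 - 5459}{-17195 - 9069} = \frac{10965}{-26264} = 10965 \left(- \frac{1}{26264}\right) = - \frac{10965}{26264}$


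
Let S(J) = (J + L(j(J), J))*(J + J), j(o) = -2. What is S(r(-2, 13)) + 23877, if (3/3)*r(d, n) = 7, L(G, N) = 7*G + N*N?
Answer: 24465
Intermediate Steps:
L(G, N) = N² + 7*G (L(G, N) = 7*G + N² = N² + 7*G)
r(d, n) = 7
S(J) = 2*J*(-14 + J + J²) (S(J) = (J + (J² + 7*(-2)))*(J + J) = (J + (J² - 14))*(2*J) = (J + (-14 + J²))*(2*J) = (-14 + J + J²)*(2*J) = 2*J*(-14 + J + J²))
S(r(-2, 13)) + 23877 = 2*7*(-14 + 7 + 7²) + 23877 = 2*7*(-14 + 7 + 49) + 23877 = 2*7*42 + 23877 = 588 + 23877 = 24465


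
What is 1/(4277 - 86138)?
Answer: -1/81861 ≈ -1.2216e-5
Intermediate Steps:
1/(4277 - 86138) = 1/(-81861) = -1/81861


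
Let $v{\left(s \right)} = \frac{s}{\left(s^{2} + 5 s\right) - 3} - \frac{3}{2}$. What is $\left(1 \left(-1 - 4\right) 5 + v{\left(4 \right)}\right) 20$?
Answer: $- \frac{17410}{33} \approx -527.58$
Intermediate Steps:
$v{\left(s \right)} = - \frac{3}{2} + \frac{s}{-3 + s^{2} + 5 s}$ ($v{\left(s \right)} = \frac{s}{-3 + s^{2} + 5 s} - \frac{3}{2} = - \frac{3}{2} + \frac{s}{-3 + s^{2} + 5 s}$)
$\left(1 \left(-1 - 4\right) 5 + v{\left(4 \right)}\right) 20 = \left(1 \left(-1 - 4\right) 5 + \frac{9 - 52 - 3 \cdot 4^{2}}{2 \left(-3 + 4^{2} + 5 \cdot 4\right)}\right) 20 = \left(1 \left(-5\right) 5 + \frac{9 - 52 - 48}{2 \left(-3 + 16 + 20\right)}\right) 20 = \left(\left(-5\right) 5 + \frac{9 - 52 - 48}{2 \cdot 33}\right) 20 = \left(-25 + \frac{1}{2} \cdot \frac{1}{33} \left(-91\right)\right) 20 = \left(-25 - \frac{91}{66}\right) 20 = \left(- \frac{1741}{66}\right) 20 = - \frac{17410}{33}$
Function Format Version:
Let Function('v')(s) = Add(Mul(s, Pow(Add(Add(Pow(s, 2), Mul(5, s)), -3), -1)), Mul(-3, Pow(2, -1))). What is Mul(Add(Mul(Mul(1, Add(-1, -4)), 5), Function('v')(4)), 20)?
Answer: Rational(-17410, 33) ≈ -527.58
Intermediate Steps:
Function('v')(s) = Add(Rational(-3, 2), Mul(s, Pow(Add(-3, Pow(s, 2), Mul(5, s)), -1))) (Function('v')(s) = Add(Mul(s, Pow(Add(-3, Pow(s, 2), Mul(5, s)), -1)), Mul(-3, Rational(1, 2))) = Add(Mul(s, Pow(Add(-3, Pow(s, 2), Mul(5, s)), -1)), Rational(-3, 2)) = Add(Rational(-3, 2), Mul(s, Pow(Add(-3, Pow(s, 2), Mul(5, s)), -1))))
Mul(Add(Mul(Mul(1, Add(-1, -4)), 5), Function('v')(4)), 20) = Mul(Add(Mul(Mul(1, Add(-1, -4)), 5), Mul(Rational(1, 2), Pow(Add(-3, Pow(4, 2), Mul(5, 4)), -1), Add(9, Mul(-13, 4), Mul(-3, Pow(4, 2))))), 20) = Mul(Add(Mul(Mul(1, -5), 5), Mul(Rational(1, 2), Pow(Add(-3, 16, 20), -1), Add(9, -52, Mul(-3, 16)))), 20) = Mul(Add(Mul(-5, 5), Mul(Rational(1, 2), Pow(33, -1), Add(9, -52, -48))), 20) = Mul(Add(-25, Mul(Rational(1, 2), Rational(1, 33), -91)), 20) = Mul(Add(-25, Rational(-91, 66)), 20) = Mul(Rational(-1741, 66), 20) = Rational(-17410, 33)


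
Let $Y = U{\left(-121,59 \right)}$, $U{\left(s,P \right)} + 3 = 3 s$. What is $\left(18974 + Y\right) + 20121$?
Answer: $38729$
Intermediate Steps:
$U{\left(s,P \right)} = -3 + 3 s$
$Y = -366$ ($Y = -3 + 3 \left(-121\right) = -3 - 363 = -366$)
$\left(18974 + Y\right) + 20121 = \left(18974 - 366\right) + 20121 = 18608 + 20121 = 38729$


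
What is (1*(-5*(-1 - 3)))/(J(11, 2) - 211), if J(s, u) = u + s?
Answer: -10/99 ≈ -0.10101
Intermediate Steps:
J(s, u) = s + u
(1*(-5*(-1 - 3)))/(J(11, 2) - 211) = (1*(-5*(-1 - 3)))/((11 + 2) - 211) = (1*(-5*(-4)))/(13 - 211) = (1*20)/(-198) = 20*(-1/198) = -10/99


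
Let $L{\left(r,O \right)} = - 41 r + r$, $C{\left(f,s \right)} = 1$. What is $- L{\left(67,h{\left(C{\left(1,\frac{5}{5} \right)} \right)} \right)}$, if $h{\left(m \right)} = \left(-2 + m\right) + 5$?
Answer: $2680$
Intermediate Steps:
$h{\left(m \right)} = 3 + m$
$L{\left(r,O \right)} = - 40 r$
$- L{\left(67,h{\left(C{\left(1,\frac{5}{5} \right)} \right)} \right)} = - \left(-40\right) 67 = \left(-1\right) \left(-2680\right) = 2680$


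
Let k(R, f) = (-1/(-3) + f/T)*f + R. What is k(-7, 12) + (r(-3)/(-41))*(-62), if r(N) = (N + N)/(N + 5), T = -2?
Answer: -3261/41 ≈ -79.537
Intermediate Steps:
k(R, f) = R + f*(1/3 - f/2) (k(R, f) = (-1/(-3) + f/(-2))*f + R = (-1*(-1/3) + f*(-1/2))*f + R = (1/3 - f/2)*f + R = f*(1/3 - f/2) + R = R + f*(1/3 - f/2))
r(N) = 2*N/(5 + N) (r(N) = (2*N)/(5 + N) = 2*N/(5 + N))
k(-7, 12) + (r(-3)/(-41))*(-62) = (-7 - 1/2*12**2 + (1/3)*12) + ((2*(-3)/(5 - 3))/(-41))*(-62) = (-7 - 1/2*144 + 4) + ((2*(-3)/2)*(-1/41))*(-62) = (-7 - 72 + 4) + ((2*(-3)*(1/2))*(-1/41))*(-62) = -75 - 3*(-1/41)*(-62) = -75 + (3/41)*(-62) = -75 - 186/41 = -3261/41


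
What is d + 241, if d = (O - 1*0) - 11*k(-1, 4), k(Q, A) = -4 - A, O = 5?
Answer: 334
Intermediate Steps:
d = 93 (d = (5 - 1*0) - 11*(-4 - 1*4) = (5 + 0) - 11*(-4 - 4) = 5 - 11*(-8) = 5 + 88 = 93)
d + 241 = 93 + 241 = 334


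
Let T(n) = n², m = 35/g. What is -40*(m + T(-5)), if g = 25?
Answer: -1056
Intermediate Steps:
m = 7/5 (m = 35/25 = 35*(1/25) = 7/5 ≈ 1.4000)
-40*(m + T(-5)) = -40*(7/5 + (-5)²) = -40*(7/5 + 25) = -40*132/5 = -1056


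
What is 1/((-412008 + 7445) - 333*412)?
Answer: -1/541759 ≈ -1.8458e-6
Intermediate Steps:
1/((-412008 + 7445) - 333*412) = 1/(-404563 - 137196) = 1/(-541759) = -1/541759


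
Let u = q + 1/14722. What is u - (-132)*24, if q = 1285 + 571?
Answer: 73963329/14722 ≈ 5024.0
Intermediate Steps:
q = 1856
u = 27324033/14722 (u = 1856 + 1/14722 = 27324033/14722 ≈ 1856.0)
u - (-132)*24 = 27324033/14722 - (-132)*24 = 27324033/14722 - 1*(-3168) = 27324033/14722 + 3168 = 73963329/14722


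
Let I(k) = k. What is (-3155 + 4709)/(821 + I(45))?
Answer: 777/433 ≈ 1.7945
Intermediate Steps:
(-3155 + 4709)/(821 + I(45)) = (-3155 + 4709)/(821 + 45) = 1554/866 = 1554*(1/866) = 777/433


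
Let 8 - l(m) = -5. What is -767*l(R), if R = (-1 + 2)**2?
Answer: -9971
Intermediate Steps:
R = 1 (R = 1**2 = 1)
l(m) = 13 (l(m) = 8 - 1*(-5) = 8 + 5 = 13)
-767*l(R) = -767*13 = -9971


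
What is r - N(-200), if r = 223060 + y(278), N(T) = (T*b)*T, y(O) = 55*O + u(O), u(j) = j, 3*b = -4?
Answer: 875884/3 ≈ 2.9196e+5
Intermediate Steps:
b = -4/3 (b = (⅓)*(-4) = -4/3 ≈ -1.3333)
y(O) = 56*O (y(O) = 55*O + O = 56*O)
N(T) = -4*T²/3 (N(T) = (T*(-4/3))*T = (-4*T/3)*T = -4*T²/3)
r = 238628 (r = 223060 + 56*278 = 223060 + 15568 = 238628)
r - N(-200) = 238628 - (-4)*(-200)²/3 = 238628 - (-4)*40000/3 = 238628 - 1*(-160000/3) = 238628 + 160000/3 = 875884/3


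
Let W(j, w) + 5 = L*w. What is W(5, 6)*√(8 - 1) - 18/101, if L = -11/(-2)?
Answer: -18/101 + 28*√7 ≈ 73.903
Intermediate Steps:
L = 11/2 (L = -11*(-½) = 11/2 ≈ 5.5000)
W(j, w) = -5 + 11*w/2
W(5, 6)*√(8 - 1) - 18/101 = (-5 + (11/2)*6)*√(8 - 1) - 18/101 = (-5 + 33)*√7 - 18*1/101 = 28*√7 - 18/101 = -18/101 + 28*√7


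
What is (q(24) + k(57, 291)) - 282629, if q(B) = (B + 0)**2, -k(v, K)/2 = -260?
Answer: -281533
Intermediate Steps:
k(v, K) = 520 (k(v, K) = -2*(-260) = 520)
q(B) = B**2
(q(24) + k(57, 291)) - 282629 = (24**2 + 520) - 282629 = (576 + 520) - 282629 = 1096 - 282629 = -281533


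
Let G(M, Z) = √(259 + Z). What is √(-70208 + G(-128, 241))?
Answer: √(-70208 + 10*√5) ≈ 264.93*I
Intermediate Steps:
√(-70208 + G(-128, 241)) = √(-70208 + √(259 + 241)) = √(-70208 + √500) = √(-70208 + 10*√5)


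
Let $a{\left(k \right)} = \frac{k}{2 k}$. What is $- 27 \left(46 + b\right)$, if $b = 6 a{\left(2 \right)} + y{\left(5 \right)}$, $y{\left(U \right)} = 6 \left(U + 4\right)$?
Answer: $-2781$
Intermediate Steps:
$y{\left(U \right)} = 24 + 6 U$ ($y{\left(U \right)} = 6 \left(4 + U\right) = 24 + 6 U$)
$a{\left(k \right)} = \frac{1}{2}$ ($a{\left(k \right)} = k \frac{1}{2 k} = \frac{1}{2}$)
$b = 57$ ($b = 6 \cdot \frac{1}{2} + \left(24 + 6 \cdot 5\right) = 3 + \left(24 + 30\right) = 3 + 54 = 57$)
$- 27 \left(46 + b\right) = - 27 \left(46 + 57\right) = \left(-27\right) 103 = -2781$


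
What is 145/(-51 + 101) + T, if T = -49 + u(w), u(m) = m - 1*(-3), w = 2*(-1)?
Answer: -451/10 ≈ -45.100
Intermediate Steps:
w = -2
u(m) = 3 + m (u(m) = m + 3 = 3 + m)
T = -48 (T = -49 + (3 - 2) = -49 + 1 = -48)
145/(-51 + 101) + T = 145/(-51 + 101) - 48 = 145/50 - 48 = (1/50)*145 - 48 = 29/10 - 48 = -451/10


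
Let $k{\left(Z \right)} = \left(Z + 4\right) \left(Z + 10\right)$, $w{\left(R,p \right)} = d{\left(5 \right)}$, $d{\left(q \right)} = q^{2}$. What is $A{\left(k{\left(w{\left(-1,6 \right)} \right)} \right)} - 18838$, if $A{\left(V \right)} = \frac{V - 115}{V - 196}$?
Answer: $- \frac{1714158}{91} \approx -18837.0$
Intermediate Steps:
$w{\left(R,p \right)} = 25$ ($w{\left(R,p \right)} = 5^{2} = 25$)
$k{\left(Z \right)} = \left(4 + Z\right) \left(10 + Z\right)$
$A{\left(V \right)} = \frac{-115 + V}{-196 + V}$
$A{\left(k{\left(w{\left(-1,6 \right)} \right)} \right)} - 18838 = \frac{-115 + \left(40 + 25^{2} + 14 \cdot 25\right)}{-196 + \left(40 + 25^{2} + 14 \cdot 25\right)} - 18838 = \frac{-115 + \left(40 + 625 + 350\right)}{-196 + \left(40 + 625 + 350\right)} - 18838 = \frac{-115 + 1015}{-196 + 1015} - 18838 = \frac{1}{819} \cdot 900 - 18838 = \frac{100}{91} - 18838 = - \frac{1714158}{91}$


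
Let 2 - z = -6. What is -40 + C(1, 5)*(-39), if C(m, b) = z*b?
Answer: -1600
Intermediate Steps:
z = 8 (z = 2 - 1*(-6) = 2 + 6 = 8)
C(m, b) = 8*b
-40 + C(1, 5)*(-39) = -40 + (8*5)*(-39) = -40 + 40*(-39) = -40 - 1560 = -1600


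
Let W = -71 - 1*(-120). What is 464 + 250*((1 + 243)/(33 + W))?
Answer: 49524/41 ≈ 1207.9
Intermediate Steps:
W = 49 (W = -71 + 120 = 49)
464 + 250*((1 + 243)/(33 + W)) = 464 + 250*((1 + 243)/(33 + 49)) = 464 + 250*(244/82) = 464 + 250*(244*(1/82)) = 464 + 250*(122/41) = 464 + 30500/41 = 49524/41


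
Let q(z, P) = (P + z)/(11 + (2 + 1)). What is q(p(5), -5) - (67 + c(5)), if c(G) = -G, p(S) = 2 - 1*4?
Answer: -125/2 ≈ -62.500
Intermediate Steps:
p(S) = -2 (p(S) = 2 - 4 = -2)
q(z, P) = P/14 + z/14 (q(z, P) = (P + z)/(11 + 3) = (P + z)/14 = (P + z)*(1/14) = P/14 + z/14)
q(p(5), -5) - (67 + c(5)) = ((1/14)*(-5) + (1/14)*(-2)) - (67 - 1*5) = (-5/14 - 1/7) - (67 - 5) = -1/2 - 1*62 = -1/2 - 62 = -125/2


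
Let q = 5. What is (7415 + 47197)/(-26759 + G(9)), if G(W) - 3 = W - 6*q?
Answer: -54612/26777 ≈ -2.0395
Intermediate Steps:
G(W) = -27 + W (G(W) = 3 + (W - 6*5) = 3 + (W - 30) = 3 + (-30 + W) = -27 + W)
(7415 + 47197)/(-26759 + G(9)) = (7415 + 47197)/(-26759 + (-27 + 9)) = 54612/(-26759 - 18) = 54612/(-26777) = 54612*(-1/26777) = -54612/26777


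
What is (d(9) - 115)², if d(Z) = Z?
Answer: 11236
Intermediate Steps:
(d(9) - 115)² = (9 - 115)² = (-106)² = 11236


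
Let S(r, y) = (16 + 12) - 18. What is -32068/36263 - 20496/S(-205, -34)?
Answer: -371783564/181315 ≈ -2050.5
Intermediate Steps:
S(r, y) = 10 (S(r, y) = 28 - 18 = 10)
-32068/36263 - 20496/S(-205, -34) = -32068/36263 - 20496/10 = -32068*1/36263 - 20496*⅒ = -32068/36263 - 10248/5 = -371783564/181315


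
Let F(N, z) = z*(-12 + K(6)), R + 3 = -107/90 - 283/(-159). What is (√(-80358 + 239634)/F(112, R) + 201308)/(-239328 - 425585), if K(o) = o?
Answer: -201308/664913 - 1590*√39819/7640515283 ≈ -0.30280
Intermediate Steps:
R = -11491/4770 (R = -3 + (-107/90 - 283/(-159)) = -3 + (-107*1/90 - 283*(-1/159)) = -3 + (-107/90 + 283/159) = -3 + 2819/4770 = -11491/4770 ≈ -2.4090)
F(N, z) = -6*z (F(N, z) = z*(-12 + 6) = z*(-6) = -6*z)
(√(-80358 + 239634)/F(112, R) + 201308)/(-239328 - 425585) = (√(-80358 + 239634)/((-6*(-11491/4770))) + 201308)/(-239328 - 425585) = (√159276/(11491/795) + 201308)/(-664913) = ((2*√39819)*(795/11491) + 201308)*(-1/664913) = (1590*√39819/11491 + 201308)*(-1/664913) = (201308 + 1590*√39819/11491)*(-1/664913) = -201308/664913 - 1590*√39819/7640515283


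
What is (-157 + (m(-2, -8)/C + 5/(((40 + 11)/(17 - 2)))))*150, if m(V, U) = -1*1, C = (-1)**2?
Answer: -399150/17 ≈ -23479.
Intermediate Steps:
C = 1
m(V, U) = -1
(-157 + (m(-2, -8)/C + 5/(((40 + 11)/(17 - 2)))))*150 = (-157 + (-1/1 + 5/(((40 + 11)/(17 - 2)))))*150 = (-157 + (-1*1 + 5/((51/15))))*150 = (-157 + (-1 + 5/((51*(1/15)))))*150 = (-157 + (-1 + 5/(17/5)))*150 = (-157 + (-1 + 5*(5/17)))*150 = (-157 + (-1 + 25/17))*150 = (-157 + 8/17)*150 = -2661/17*150 = -399150/17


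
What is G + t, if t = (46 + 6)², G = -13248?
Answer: -10544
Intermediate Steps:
t = 2704 (t = 52² = 2704)
G + t = -13248 + 2704 = -10544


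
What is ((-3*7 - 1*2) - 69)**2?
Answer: 8464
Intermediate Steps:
((-3*7 - 1*2) - 69)**2 = ((-21 - 2) - 69)**2 = (-23 - 69)**2 = (-92)**2 = 8464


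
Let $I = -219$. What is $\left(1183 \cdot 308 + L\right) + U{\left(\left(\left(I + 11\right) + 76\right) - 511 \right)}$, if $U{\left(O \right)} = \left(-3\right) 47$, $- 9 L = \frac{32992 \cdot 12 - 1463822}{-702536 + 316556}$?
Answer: $\frac{632622036971}{1736910} \approx 3.6422 \cdot 10^{5}$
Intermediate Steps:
$L = - \frac{533959}{1736910}$ ($L = - \frac{\left(32992 \cdot 12 - 1463822\right) \frac{1}{-702536 + 316556}}{9} = - \frac{\left(395904 - 1463822\right) \frac{1}{-385980}}{9} = - \frac{\left(-1067918\right) \left(- \frac{1}{385980}\right)}{9} = \left(- \frac{1}{9}\right) \frac{533959}{192990} = - \frac{533959}{1736910} \approx -0.30742$)
$U{\left(O \right)} = -141$
$\left(1183 \cdot 308 + L\right) + U{\left(\left(\left(I + 11\right) + 76\right) - 511 \right)} = \left(1183 \cdot 308 - \frac{533959}{1736910}\right) - 141 = \left(364364 - \frac{533959}{1736910}\right) - 141 = \frac{632866941281}{1736910} - 141 = \frac{632622036971}{1736910}$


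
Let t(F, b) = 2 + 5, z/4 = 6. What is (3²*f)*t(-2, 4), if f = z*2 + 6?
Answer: 3402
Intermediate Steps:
z = 24 (z = 4*6 = 24)
f = 54 (f = 24*2 + 6 = 48 + 6 = 54)
t(F, b) = 7
(3²*f)*t(-2, 4) = (3²*54)*7 = (9*54)*7 = 486*7 = 3402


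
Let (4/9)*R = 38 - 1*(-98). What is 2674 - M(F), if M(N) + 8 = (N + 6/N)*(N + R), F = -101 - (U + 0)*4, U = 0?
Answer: 2363317/101 ≈ 23399.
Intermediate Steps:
F = -101 (F = -101 - (0 + 0)*4 = -101 - 0*4 = -101 - 1*0 = -101 + 0 = -101)
R = 306 (R = 9*(38 - 1*(-98))/4 = 9*(38 + 98)/4 = (9/4)*136 = 306)
M(N) = -8 + (306 + N)*(N + 6/N) (M(N) = -8 + (N + 6/N)*(N + 306) = -8 + (N + 6/N)*(306 + N) = -8 + (306 + N)*(N + 6/N))
2674 - M(F) = 2674 - (-2 + (-101)**2 + 306*(-101) + 1836/(-101)) = 2674 - (-2 + 10201 - 30906 + 1836*(-1/101)) = 2674 - (-2 + 10201 - 30906 - 1836/101) = 2674 - 1*(-2093243/101) = 2674 + 2093243/101 = 2363317/101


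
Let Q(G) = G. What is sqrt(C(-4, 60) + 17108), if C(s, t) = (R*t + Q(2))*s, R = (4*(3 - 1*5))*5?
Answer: 10*sqrt(267) ≈ 163.40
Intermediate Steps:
R = -40 (R = (4*(3 - 5))*5 = (4*(-2))*5 = -8*5 = -40)
C(s, t) = s*(2 - 40*t) (C(s, t) = (-40*t + 2)*s = (2 - 40*t)*s = s*(2 - 40*t))
sqrt(C(-4, 60) + 17108) = sqrt(2*(-4)*(1 - 20*60) + 17108) = sqrt(2*(-4)*(1 - 1200) + 17108) = sqrt(2*(-4)*(-1199) + 17108) = sqrt(9592 + 17108) = sqrt(26700) = 10*sqrt(267)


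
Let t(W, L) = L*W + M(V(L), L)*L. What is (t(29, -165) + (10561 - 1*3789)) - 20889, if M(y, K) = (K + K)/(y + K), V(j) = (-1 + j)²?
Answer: -517690232/27391 ≈ -18900.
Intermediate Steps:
M(y, K) = 2*K/(K + y) (M(y, K) = (2*K)/(K + y) = 2*K/(K + y))
t(W, L) = L*W + 2*L²/(L + (-1 + L)²) (t(W, L) = L*W + (2*L/(L + (-1 + L)²))*L = L*W + 2*L²/(L + (-1 + L)²))
(t(29, -165) + (10561 - 1*3789)) - 20889 = (-165*(2*(-165) + 29*(-165 + (-1 - 165)²))/(-165 + (-1 - 165)²) + (10561 - 1*3789)) - 20889 = (-165*(-330 + 29*(-165 + (-166)²))/(-165 + (-166)²) + (10561 - 3789)) - 20889 = (-165*(-330 + 29*(-165 + 27556))/(-165 + 27556) + 6772) - 20889 = (-165*(-330 + 29*27391)/27391 + 6772) - 20889 = (-165*1/27391*(-330 + 794339) + 6772) - 20889 = (-165*1/27391*794009 + 6772) - 20889 = (-131011485/27391 + 6772) - 20889 = 54480367/27391 - 20889 = -517690232/27391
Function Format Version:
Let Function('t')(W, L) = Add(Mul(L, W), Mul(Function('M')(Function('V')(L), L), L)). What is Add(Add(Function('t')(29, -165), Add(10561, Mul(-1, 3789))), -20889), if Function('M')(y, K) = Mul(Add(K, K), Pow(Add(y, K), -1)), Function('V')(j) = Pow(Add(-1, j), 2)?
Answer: Rational(-517690232, 27391) ≈ -18900.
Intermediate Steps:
Function('M')(y, K) = Mul(2, K, Pow(Add(K, y), -1)) (Function('M')(y, K) = Mul(Mul(2, K), Pow(Add(K, y), -1)) = Mul(2, K, Pow(Add(K, y), -1)))
Function('t')(W, L) = Add(Mul(L, W), Mul(2, Pow(L, 2), Pow(Add(L, Pow(Add(-1, L), 2)), -1))) (Function('t')(W, L) = Add(Mul(L, W), Mul(Mul(2, L, Pow(Add(L, Pow(Add(-1, L), 2)), -1)), L)) = Add(Mul(L, W), Mul(2, Pow(L, 2), Pow(Add(L, Pow(Add(-1, L), 2)), -1))))
Add(Add(Function('t')(29, -165), Add(10561, Mul(-1, 3789))), -20889) = Add(Add(Mul(-165, Pow(Add(-165, Pow(Add(-1, -165), 2)), -1), Add(Mul(2, -165), Mul(29, Add(-165, Pow(Add(-1, -165), 2))))), Add(10561, Mul(-1, 3789))), -20889) = Add(Add(Mul(-165, Pow(Add(-165, Pow(-166, 2)), -1), Add(-330, Mul(29, Add(-165, Pow(-166, 2))))), Add(10561, -3789)), -20889) = Add(Add(Mul(-165, Pow(Add(-165, 27556), -1), Add(-330, Mul(29, Add(-165, 27556)))), 6772), -20889) = Add(Add(Mul(-165, Pow(27391, -1), Add(-330, Mul(29, 27391))), 6772), -20889) = Add(Add(Mul(-165, Rational(1, 27391), Add(-330, 794339)), 6772), -20889) = Add(Add(Mul(-165, Rational(1, 27391), 794009), 6772), -20889) = Add(Add(Rational(-131011485, 27391), 6772), -20889) = Add(Rational(54480367, 27391), -20889) = Rational(-517690232, 27391)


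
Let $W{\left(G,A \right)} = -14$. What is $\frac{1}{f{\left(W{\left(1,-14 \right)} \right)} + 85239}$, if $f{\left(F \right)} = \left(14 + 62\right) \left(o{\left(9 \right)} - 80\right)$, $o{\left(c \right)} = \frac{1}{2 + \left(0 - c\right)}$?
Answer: $\frac{7}{554037} \approx 1.2635 \cdot 10^{-5}$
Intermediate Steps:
$o{\left(c \right)} = \frac{1}{2 - c}$
$f{\left(F \right)} = - \frac{42636}{7}$ ($f{\left(F \right)} = \left(14 + 62\right) \left(- \frac{1}{-2 + 9} - 80\right) = 76 \left(- \frac{1}{7} - 80\right) = 76 \left(- \frac{561}{7}\right) = - \frac{42636}{7}$)
$\frac{1}{f{\left(W{\left(1,-14 \right)} \right)} + 85239} = \frac{1}{- \frac{42636}{7} + 85239} = \frac{1}{\frac{554037}{7}} = \frac{7}{554037}$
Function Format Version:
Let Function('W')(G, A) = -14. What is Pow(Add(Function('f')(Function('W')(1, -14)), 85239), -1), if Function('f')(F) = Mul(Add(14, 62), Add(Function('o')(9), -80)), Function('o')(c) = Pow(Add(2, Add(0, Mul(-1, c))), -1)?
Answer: Rational(7, 554037) ≈ 1.2635e-5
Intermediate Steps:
Function('o')(c) = Pow(Add(2, Mul(-1, c)), -1)
Function('f')(F) = Rational(-42636, 7) (Function('f')(F) = Mul(Add(14, 62), Add(Mul(-1, Pow(Add(-2, 9), -1)), -80)) = Mul(76, Add(Mul(-1, Pow(7, -1)), -80)) = Mul(76, Add(Mul(-1, Rational(1, 7)), -80)) = Mul(76, Add(Rational(-1, 7), -80)) = Mul(76, Rational(-561, 7)) = Rational(-42636, 7))
Pow(Add(Function('f')(Function('W')(1, -14)), 85239), -1) = Pow(Add(Rational(-42636, 7), 85239), -1) = Pow(Rational(554037, 7), -1) = Rational(7, 554037)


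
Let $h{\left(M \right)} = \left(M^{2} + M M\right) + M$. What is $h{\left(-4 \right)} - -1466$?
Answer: $1494$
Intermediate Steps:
$h{\left(M \right)} = M + 2 M^{2}$ ($h{\left(M \right)} = \left(M^{2} + M^{2}\right) + M = 2 M^{2} + M = M + 2 M^{2}$)
$h{\left(-4 \right)} - -1466 = - 4 \left(1 + 2 \left(-4\right)\right) - -1466 = - 4 \left(1 - 8\right) + 1466 = \left(-4\right) \left(-7\right) + 1466 = 28 + 1466 = 1494$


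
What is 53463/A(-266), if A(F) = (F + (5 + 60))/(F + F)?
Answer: 9480772/67 ≈ 1.4150e+5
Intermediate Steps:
A(F) = (65 + F)/(2*F) (A(F) = (F + 65)/((2*F)) = (65 + F)*(1/(2*F)) = (65 + F)/(2*F))
53463/A(-266) = 53463/(((½)*(65 - 266)/(-266))) = 53463/(((½)*(-1/266)*(-201))) = 53463/(201/532) = 53463*(532/201) = 9480772/67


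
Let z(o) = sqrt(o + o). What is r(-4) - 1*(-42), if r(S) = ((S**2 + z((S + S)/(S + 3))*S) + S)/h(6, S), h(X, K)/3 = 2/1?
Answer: 124/3 ≈ 41.333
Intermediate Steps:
h(X, K) = 6 (h(X, K) = 3*(2/1) = 3*(2*1) = 3*2 = 6)
z(o) = sqrt(2)*sqrt(o) (z(o) = sqrt(2*o) = sqrt(2)*sqrt(o))
r(S) = S/6 + S**2/6 + S*sqrt(S/(3 + S))/3 (r(S) = ((S**2 + (sqrt(2)*sqrt((S + S)/(S + 3)))*S) + S)/6 = ((S**2 + (sqrt(2)*sqrt((2*S)/(3 + S)))*S) + S)*(1/6) = ((S**2 + (sqrt(2)*sqrt(2*S/(3 + S)))*S) + S)*(1/6) = ((S**2 + (sqrt(2)*(sqrt(2)*sqrt(S/(3 + S))))*S) + S)*(1/6) = ((S**2 + (2*sqrt(S/(3 + S)))*S) + S)*(1/6) = ((S**2 + 2*S*sqrt(S/(3 + S))) + S)*(1/6) = (S + S**2 + 2*S*sqrt(S/(3 + S)))*(1/6) = S/6 + S**2/6 + S*sqrt(S/(3 + S))/3)
r(-4) - 1*(-42) = (1/6)*(-4)*(1 - 4 + 2*sqrt(-4/(3 - 4))) - 1*(-42) = (1/6)*(-4)*(1 - 4 + 2*sqrt(-4/(-1))) + 42 = (1/6)*(-4)*(1 - 4 + 2*sqrt(-4*(-1))) + 42 = (1/6)*(-4)*(1 - 4 + 2*sqrt(4)) + 42 = (1/6)*(-4)*(1 - 4 + 2*2) + 42 = (1/6)*(-4)*(1 - 4 + 4) + 42 = (1/6)*(-4)*1 + 42 = -2/3 + 42 = 124/3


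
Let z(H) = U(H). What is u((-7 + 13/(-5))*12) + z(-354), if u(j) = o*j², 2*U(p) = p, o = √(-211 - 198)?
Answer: -177 + 331776*I*√409/25 ≈ -177.0 + 2.6839e+5*I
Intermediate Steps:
o = I*√409 (o = √(-409) = I*√409 ≈ 20.224*I)
U(p) = p/2
u(j) = I*√409*j² (u(j) = (I*√409)*j² = I*√409*j²)
z(H) = H/2
u((-7 + 13/(-5))*12) + z(-354) = I*√409*((-7 + 13/(-5))*12)² + (½)*(-354) = I*√409*((-7 + 13*(-⅕))*12)² - 177 = I*√409*((-7 - 13/5)*12)² - 177 = I*√409*(-48/5*12)² - 177 = I*√409*(-576/5)² - 177 = I*√409*(331776/25) - 177 = 331776*I*√409/25 - 177 = -177 + 331776*I*√409/25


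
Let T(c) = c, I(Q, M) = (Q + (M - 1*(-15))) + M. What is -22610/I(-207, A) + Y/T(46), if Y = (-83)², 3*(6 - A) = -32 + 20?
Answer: 278121/989 ≈ 281.21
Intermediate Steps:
A = 10 (A = 6 - (-32 + 20)/3 = 6 - ⅓*(-12) = 6 + 4 = 10)
I(Q, M) = 15 + Q + 2*M (I(Q, M) = (Q + (M + 15)) + M = (Q + (15 + M)) + M = (15 + M + Q) + M = 15 + Q + 2*M)
Y = 6889
-22610/I(-207, A) + Y/T(46) = -22610/(15 - 207 + 2*10) + 6889/46 = -22610/(15 - 207 + 20) + 6889*(1/46) = -22610/(-172) + 6889/46 = -22610*(-1/172) + 6889/46 = 11305/86 + 6889/46 = 278121/989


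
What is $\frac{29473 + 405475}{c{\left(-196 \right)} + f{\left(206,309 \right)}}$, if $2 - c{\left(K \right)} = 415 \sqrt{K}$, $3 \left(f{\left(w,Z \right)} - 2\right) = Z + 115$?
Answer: $\frac{142227996}{75998749} + \frac{5685857730 i}{75998749} \approx 1.8715 + 74.815 i$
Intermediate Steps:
$f{\left(w,Z \right)} = \frac{121}{3} + \frac{Z}{3}$ ($f{\left(w,Z \right)} = 2 + \frac{Z + 115}{3} = 2 + \frac{115 + Z}{3} = 2 + \left(\frac{115}{3} + \frac{Z}{3}\right) = \frac{121}{3} + \frac{Z}{3}$)
$c{\left(K \right)} = 2 - 415 \sqrt{K}$
$\frac{29473 + 405475}{c{\left(-196 \right)} + f{\left(206,309 \right)}} = \frac{29473 + 405475}{\left(2 - 415 \sqrt{-196}\right) + \left(\frac{121}{3} + \frac{1}{3} \cdot 309\right)} = \frac{434948}{\left(2 - 415 \cdot 14 i\right) + \left(\frac{121}{3} + 103\right)} = \frac{434948}{\left(2 - 5810 i\right) + \frac{430}{3}} = \frac{434948}{\frac{436}{3} - 5810 i} = 434948 \frac{9 \left(\frac{436}{3} + 5810 i\right)}{303994996} = \frac{978633 \left(\frac{436}{3} + 5810 i\right)}{75998749}$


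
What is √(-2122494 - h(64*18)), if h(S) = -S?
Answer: I*√2121342 ≈ 1456.5*I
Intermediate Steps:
√(-2122494 - h(64*18)) = √(-2122494 - (-1)*64*18) = √(-2122494 - (-1)*1152) = √(-2122494 - 1*(-1152)) = √(-2122494 + 1152) = √(-2121342) = I*√2121342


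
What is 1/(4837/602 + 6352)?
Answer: 86/546963 ≈ 0.00015723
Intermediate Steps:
1/(4837/602 + 6352) = 1/(4837*(1/602) + 6352) = 1/(691/86 + 6352) = 1/(546963/86) = 86/546963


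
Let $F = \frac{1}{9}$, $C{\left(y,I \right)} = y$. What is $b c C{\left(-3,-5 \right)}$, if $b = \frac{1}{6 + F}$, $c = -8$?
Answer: $\frac{216}{55} \approx 3.9273$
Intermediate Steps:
$F = \frac{1}{9} \approx 0.11111$
$b = \frac{9}{55}$ ($b = \frac{1}{6 + \frac{1}{9}} = \frac{1}{\frac{55}{9}} = \frac{9}{55} \approx 0.16364$)
$b c C{\left(-3,-5 \right)} = \frac{9}{55} \left(-8\right) \left(-3\right) = \left(- \frac{72}{55}\right) \left(-3\right) = \frac{216}{55}$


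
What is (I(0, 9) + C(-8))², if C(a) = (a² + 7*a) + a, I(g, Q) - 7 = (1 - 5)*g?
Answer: 49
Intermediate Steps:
I(g, Q) = 7 - 4*g (I(g, Q) = 7 + (1 - 5)*g = 7 - 4*g)
C(a) = a² + 8*a
(I(0, 9) + C(-8))² = ((7 - 4*0) - 8*(8 - 8))² = ((7 + 0) - 8*0)² = (7 + 0)² = 7² = 49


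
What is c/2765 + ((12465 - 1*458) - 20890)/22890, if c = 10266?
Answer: 2004069/602770 ≈ 3.3248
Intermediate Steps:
c/2765 + ((12465 - 1*458) - 20890)/22890 = 10266/2765 + ((12465 - 1*458) - 20890)/22890 = 10266*(1/2765) + ((12465 - 458) - 20890)*(1/22890) = 10266/2765 + (12007 - 20890)*(1/22890) = 10266/2765 - 8883*1/22890 = 10266/2765 - 423/1090 = 2004069/602770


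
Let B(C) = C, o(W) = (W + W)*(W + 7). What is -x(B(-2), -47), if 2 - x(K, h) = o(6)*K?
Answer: -314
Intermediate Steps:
o(W) = 2*W*(7 + W) (o(W) = (2*W)*(7 + W) = 2*W*(7 + W))
x(K, h) = 2 - 156*K (x(K, h) = 2 - 2*6*(7 + 6)*K = 2 - 2*6*13*K = 2 - 156*K)
-x(B(-2), -47) = -(2 - 156*(-2)) = -(2 + 312) = -1*314 = -314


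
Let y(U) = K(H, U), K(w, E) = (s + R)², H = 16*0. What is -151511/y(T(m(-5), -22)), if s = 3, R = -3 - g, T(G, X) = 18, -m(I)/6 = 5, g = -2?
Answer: -151511/4 ≈ -37878.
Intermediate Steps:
m(I) = -30 (m(I) = -6*5 = -30)
H = 0
R = -1 (R = -3 - 1*(-2) = -3 + 2 = -1)
K(w, E) = 4 (K(w, E) = (3 - 1)² = 2² = 4)
y(U) = 4
-151511/y(T(m(-5), -22)) = -151511/4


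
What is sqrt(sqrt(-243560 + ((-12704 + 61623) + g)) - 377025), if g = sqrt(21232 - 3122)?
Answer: sqrt(-377025 + sqrt(-194641 + sqrt(18110))) ≈ 0.359 + 614.02*I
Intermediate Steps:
g = sqrt(18110) ≈ 134.57
sqrt(sqrt(-243560 + ((-12704 + 61623) + g)) - 377025) = sqrt(sqrt(-243560 + ((-12704 + 61623) + sqrt(18110))) - 377025) = sqrt(sqrt(-243560 + (48919 + sqrt(18110))) - 377025) = sqrt(sqrt(-194641 + sqrt(18110)) - 377025) = sqrt(-377025 + sqrt(-194641 + sqrt(18110)))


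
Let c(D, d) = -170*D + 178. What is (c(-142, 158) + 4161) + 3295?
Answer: 31774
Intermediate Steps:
c(D, d) = 178 - 170*D
(c(-142, 158) + 4161) + 3295 = ((178 - 170*(-142)) + 4161) + 3295 = ((178 + 24140) + 4161) + 3295 = (24318 + 4161) + 3295 = 28479 + 3295 = 31774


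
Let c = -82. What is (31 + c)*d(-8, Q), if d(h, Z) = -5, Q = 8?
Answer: 255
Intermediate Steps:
(31 + c)*d(-8, Q) = (31 - 82)*(-5) = -51*(-5) = 255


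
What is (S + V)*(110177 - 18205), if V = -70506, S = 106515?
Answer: 3311819748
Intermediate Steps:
(S + V)*(110177 - 18205) = (106515 - 70506)*(110177 - 18205) = 36009*91972 = 3311819748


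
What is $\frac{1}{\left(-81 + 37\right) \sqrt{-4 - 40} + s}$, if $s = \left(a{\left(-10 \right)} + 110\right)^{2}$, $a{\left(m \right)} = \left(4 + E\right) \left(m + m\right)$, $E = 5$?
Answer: $\frac{1225}{6023796} + \frac{11 i \sqrt{11}}{3011898} \approx 0.00020336 + 1.2113 \cdot 10^{-5} i$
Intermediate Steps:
$a{\left(m \right)} = 18 m$ ($a{\left(m \right)} = \left(4 + 5\right) \left(m + m\right) = 9 \cdot 2 m = 18 m$)
$s = 4900$ ($s = \left(18 \left(-10\right) + 110\right)^{2} = \left(-180 + 110\right)^{2} = \left(-70\right)^{2} = 4900$)
$\frac{1}{\left(-81 + 37\right) \sqrt{-4 - 40} + s} = \frac{1}{\left(-81 + 37\right) \sqrt{-4 - 40} + 4900} = \frac{1}{- 44 \sqrt{-44} + 4900} = \frac{1}{- 44 \cdot 2 i \sqrt{11} + 4900} = \frac{1}{- 88 i \sqrt{11} + 4900} = \frac{1}{4900 - 88 i \sqrt{11}}$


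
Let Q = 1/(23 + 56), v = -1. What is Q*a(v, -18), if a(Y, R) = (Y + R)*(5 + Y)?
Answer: -76/79 ≈ -0.96203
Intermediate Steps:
Q = 1/79 ≈ 0.012658
a(Y, R) = (5 + Y)*(R + Y) (a(Y, R) = (R + Y)*(5 + Y) = (5 + Y)*(R + Y))
Q*a(v, -18) = ((-1)² + 5*(-18) + 5*(-1) - 18*(-1))/79 = (1 - 90 - 5 + 18)/79 = (1/79)*(-76) = -76/79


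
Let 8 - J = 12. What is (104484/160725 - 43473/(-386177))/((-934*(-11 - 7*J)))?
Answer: -15778838531/328506813601450 ≈ -4.8032e-5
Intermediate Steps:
J = -4 (J = 8 - 1*12 = 8 - 12 = -4)
(104484/160725 - 43473/(-386177))/((-934*(-11 - 7*J))) = (104484/160725 - 43473/(-386177))/((-934*(-11 - 7*(-4)))) = (104484*(1/160725) - 43473*(-1/386177))/((-934*(-11 + 28))) = (34828/53575 + 43473/386177)/((-934*17)) = (15778838531/20689432775)/(-15878) = (15778838531/20689432775)*(-1/15878) = -15778838531/328506813601450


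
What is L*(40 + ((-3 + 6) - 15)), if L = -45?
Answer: -1260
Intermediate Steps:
L*(40 + ((-3 + 6) - 15)) = -45*(40 + ((-3 + 6) - 15)) = -45*(40 + (3 - 15)) = -45*(40 - 12) = -45*28 = -1260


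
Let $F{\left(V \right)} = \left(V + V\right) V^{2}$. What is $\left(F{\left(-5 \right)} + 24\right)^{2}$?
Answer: $51076$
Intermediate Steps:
$F{\left(V \right)} = 2 V^{3}$ ($F{\left(V \right)} = 2 V V^{2} = 2 V^{3}$)
$\left(F{\left(-5 \right)} + 24\right)^{2} = \left(2 \left(-5\right)^{3} + 24\right)^{2} = \left(2 \left(-125\right) + 24\right)^{2} = \left(-250 + 24\right)^{2} = \left(-226\right)^{2} = 51076$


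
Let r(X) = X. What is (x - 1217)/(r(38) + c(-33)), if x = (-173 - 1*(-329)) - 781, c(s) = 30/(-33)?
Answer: -3377/68 ≈ -49.662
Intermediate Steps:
c(s) = -10/11 (c(s) = 30*(-1/33) = -10/11)
x = -625 (x = (-173 + 329) - 781 = 156 - 781 = -625)
(x - 1217)/(r(38) + c(-33)) = (-625 - 1217)/(38 - 10/11) = -1842/(408/11) = (11/408)*(-1842) = -3377/68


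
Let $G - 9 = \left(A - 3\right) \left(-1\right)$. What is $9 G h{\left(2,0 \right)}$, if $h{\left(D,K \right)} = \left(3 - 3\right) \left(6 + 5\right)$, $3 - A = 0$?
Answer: $0$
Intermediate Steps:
$A = 3$ ($A = 3 - 0 = 3 + 0 = 3$)
$h{\left(D,K \right)} = 0$ ($h{\left(D,K \right)} = 0 \cdot 11 = 0$)
$G = 9$ ($G = 9 + \left(3 - 3\right) \left(-1\right) = 9 + 0 \left(-1\right) = 9 + 0 = 9$)
$9 G h{\left(2,0 \right)} = 9 \cdot 9 \cdot 0 = 81 \cdot 0 = 0$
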